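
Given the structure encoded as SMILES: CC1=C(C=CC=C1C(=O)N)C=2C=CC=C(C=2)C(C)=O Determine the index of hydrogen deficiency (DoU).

Degree of unsaturation = (number of rings) + (number of π bonds).
Ring closures in the SMILES: 2.
π bonds: 8 double bonds (each 1 DoU) → 8 DoU from unsaturation.
Total DoU = 2 + 8 = 10.

10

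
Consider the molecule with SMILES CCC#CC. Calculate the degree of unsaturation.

Degree of unsaturation = (number of rings) + (number of π bonds).
Ring closures in the SMILES: 0.
π bonds: 1 triple bond (each 2 DoU) → 2 DoU from unsaturation.
Total DoU = 0 + 2 = 2.

2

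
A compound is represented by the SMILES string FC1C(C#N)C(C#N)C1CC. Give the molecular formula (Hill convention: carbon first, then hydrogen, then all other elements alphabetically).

C8H9FN2

Walk through each heavy atom and fill implicit hydrogens from standard valence (C 4, N 3, O 2, S 2, halogen 1):
  atom 1: F (halogen, monovalent) → 0 H
  atom 2: C, bond orders sum to 3 (valence 4) → 1 H
  atom 3: C, bond orders sum to 3 (valence 4) → 1 H
  atom 4: C, bond orders sum to 4 (valence 4) → 0 H
  atom 5: N, bond orders sum to 3 (valence 3) → 0 H
  atom 6: C, bond orders sum to 3 (valence 4) → 1 H
  atom 7: C, bond orders sum to 4 (valence 4) → 0 H
  atom 8: N, bond orders sum to 3 (valence 3) → 0 H
  atom 9: C, bond orders sum to 3 (valence 4) → 1 H
  atom 10: C, bond orders sum to 2 (valence 4) → 2 H
  atom 11: C, bond orders sum to 1 (valence 4) → 3 H
Totals → C:8, H:9, F:1, N:2.
In Hill order: C8H9FN2.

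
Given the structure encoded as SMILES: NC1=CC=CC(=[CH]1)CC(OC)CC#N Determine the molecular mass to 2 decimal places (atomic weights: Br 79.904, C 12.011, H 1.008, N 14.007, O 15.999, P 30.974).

190.25 g/mol

First, the molecular formula is C11H14N2O (counting implicit H from valence).
  C: 11 × 12.011 = 132.121
  H: 14 × 1.008 = 14.112
  N: 2 × 14.007 = 28.014
  O: 1 × 15.999 = 15.999
Sum: 11×12.011 + 14×1.008 + 2×14.007 + 1×15.999 = 190.246 → 190.25 g/mol.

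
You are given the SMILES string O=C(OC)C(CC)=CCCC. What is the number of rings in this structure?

0

In SMILES, each pair of matching ring-closure digits denotes one ring-closing bond; the number of such bonds equals the number of independent rings.
Ring-closure bonds here: 0.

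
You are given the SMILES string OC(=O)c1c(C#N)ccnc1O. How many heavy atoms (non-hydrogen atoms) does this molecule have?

12

Every atom symbol written in the SMILES (organic subset) is one heavy atom; implicit H are not written.
Heavy atoms by element → C:7, N:2, O:3.
Total: 12.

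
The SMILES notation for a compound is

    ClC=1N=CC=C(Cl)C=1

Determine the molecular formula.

C5H3Cl2N

Walk through each heavy atom and fill implicit hydrogens from standard valence (C 4, N 3, O 2, S 2, halogen 1):
  atom 1: Cl (halogen, monovalent) → 0 H
  atom 2: C, bond orders sum to 4 (valence 4) → 0 H
  atom 3: N, bond orders sum to 3 (valence 3) → 0 H
  atom 4: C, bond orders sum to 3 (valence 4) → 1 H
  atom 5: C, bond orders sum to 3 (valence 4) → 1 H
  atom 6: C, bond orders sum to 4 (valence 4) → 0 H
  atom 7: Cl (halogen, monovalent) → 0 H
  atom 8: C, bond orders sum to 3 (valence 4) → 1 H
Totals → C:5, H:3, Cl:2, N:1.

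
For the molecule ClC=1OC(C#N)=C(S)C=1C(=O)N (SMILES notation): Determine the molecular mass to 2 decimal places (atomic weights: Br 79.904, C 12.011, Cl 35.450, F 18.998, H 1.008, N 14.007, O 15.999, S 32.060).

First, the molecular formula is C6H3ClN2O2S (counting implicit H from valence).
  C: 6 × 12.011 = 72.066
  Cl: 1 × 35.450 = 35.450
  H: 3 × 1.008 = 3.024
  N: 2 × 14.007 = 28.014
  O: 2 × 15.999 = 31.998
  S: 1 × 32.060 = 32.060
Sum: 6×12.011 + 1×35.450 + 3×1.008 + 2×14.007 + 2×15.999 + 1×32.060 = 202.612 → 202.61 g/mol.

202.61 g/mol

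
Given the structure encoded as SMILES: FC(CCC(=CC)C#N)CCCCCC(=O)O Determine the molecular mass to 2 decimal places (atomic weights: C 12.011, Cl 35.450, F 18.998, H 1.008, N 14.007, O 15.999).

First, the molecular formula is C13H20FNO2 (counting implicit H from valence).
  C: 13 × 12.011 = 156.143
  F: 1 × 18.998 = 18.998
  H: 20 × 1.008 = 20.160
  N: 1 × 14.007 = 14.007
  O: 2 × 15.999 = 31.998
Sum: 13×12.011 + 1×18.998 + 20×1.008 + 1×14.007 + 2×15.999 = 241.306 → 241.31 g/mol.

241.31 g/mol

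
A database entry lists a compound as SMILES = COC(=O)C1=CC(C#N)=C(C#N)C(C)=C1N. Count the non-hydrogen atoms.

16

Every atom symbol written in the SMILES (organic subset) is one heavy atom; implicit H are not written.
Heavy atoms by element → C:11, N:3, O:2.
Total: 16.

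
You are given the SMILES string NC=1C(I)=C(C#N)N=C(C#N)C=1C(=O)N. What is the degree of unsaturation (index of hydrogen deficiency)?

9

Molecular formula: C8H4IN5O.
DoU = (2C + 2 + N − H − X) / 2, where X is the halogen count and O/S are ignored.
    = (2·8 + 2 + 5 − 4 − 1) / 2 = 18 / 2 = 9.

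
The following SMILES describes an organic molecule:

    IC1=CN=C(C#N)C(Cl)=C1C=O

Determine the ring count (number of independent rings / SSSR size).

1

In SMILES, each pair of matching ring-closure digits denotes one ring-closing bond; the number of such bonds equals the number of independent rings.
Ring-closure bonds here: 1.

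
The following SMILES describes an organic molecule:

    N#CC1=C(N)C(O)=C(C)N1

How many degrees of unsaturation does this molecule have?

5

Degree of unsaturation = (number of rings) + (number of π bonds).
Ring closures in the SMILES: 1.
π bonds: 2 double bonds (each 1 DoU), 1 triple bond (each 2 DoU) → 4 DoU from unsaturation.
Total DoU = 1 + 4 = 5.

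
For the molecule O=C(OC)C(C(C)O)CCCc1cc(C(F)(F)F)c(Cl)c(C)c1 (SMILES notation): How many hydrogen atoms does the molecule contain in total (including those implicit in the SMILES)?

Walk through each heavy atom and fill implicit hydrogens from standard valence (C 4, N 3, O 2, S 2, halogen 1); for lowercase aromatic atoms, an aromatic c carries 1 H when it has two neighbours and 0 H with three, and aromatic n carries 0 H:
  atom 1: O, bond orders sum to 2 (valence 2) → 0 H
  atom 2: C, bond orders sum to 4 (valence 4) → 0 H
  atom 3: O, bond orders sum to 2 (valence 2) → 0 H
  atom 4: C, bond orders sum to 1 (valence 4) → 3 H
  atom 5: C, bond orders sum to 3 (valence 4) → 1 H
  atom 6: C, bond orders sum to 3 (valence 4) → 1 H
  atom 7: C, bond orders sum to 1 (valence 4) → 3 H
  atom 8: O, bond orders sum to 1 (valence 2) → 1 H
  atom 9: C, bond orders sum to 2 (valence 4) → 2 H
  atom 10: C, bond orders sum to 2 (valence 4) → 2 H
  atom 11: C, bond orders sum to 2 (valence 4) → 2 H
  atom 12: aromatic c, 3 neighbours → 0 H
  atom 13: aromatic c, 2 neighbours → 1 H
  atom 14: aromatic c, 3 neighbours → 0 H
  atom 15: C, bond orders sum to 4 (valence 4) → 0 H
  atom 16: F (halogen, monovalent) → 0 H
  atom 17: F (halogen, monovalent) → 0 H
  atom 18: F (halogen, monovalent) → 0 H
  atom 19: aromatic c, 3 neighbours → 0 H
  atom 20: Cl (halogen, monovalent) → 0 H
  atom 21: aromatic c, 3 neighbours → 0 H
  atom 22: C, bond orders sum to 1 (valence 4) → 3 H
  atom 23: aromatic c, 2 neighbours → 1 H
Total hydrogens: 20.

20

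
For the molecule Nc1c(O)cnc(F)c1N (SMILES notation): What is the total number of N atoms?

Scan the SMILES for N atoms (remember two-letter symbols like Cl and Br are single atoms).
Nitrogen count: 3.

3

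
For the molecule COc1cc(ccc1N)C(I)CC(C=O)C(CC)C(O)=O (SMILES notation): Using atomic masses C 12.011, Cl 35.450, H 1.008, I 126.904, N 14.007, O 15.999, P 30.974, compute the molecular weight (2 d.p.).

405.23 g/mol

First, the molecular formula is C15H20INO4 (counting implicit H from valence).
  C: 15 × 12.011 = 180.165
  H: 20 × 1.008 = 20.160
  I: 1 × 126.904 = 126.904
  N: 1 × 14.007 = 14.007
  O: 4 × 15.999 = 63.996
Sum: 15×12.011 + 20×1.008 + 1×126.904 + 1×14.007 + 4×15.999 = 405.232 → 405.23 g/mol.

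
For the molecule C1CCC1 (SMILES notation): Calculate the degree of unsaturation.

Molecular formula: C4H8.
DoU = (2C + 2 + N − H − X) / 2, where X is the halogen count and O/S are ignored.
    = (2·4 + 2 + 0 − 8 − 0) / 2 = 2 / 2 = 1.

1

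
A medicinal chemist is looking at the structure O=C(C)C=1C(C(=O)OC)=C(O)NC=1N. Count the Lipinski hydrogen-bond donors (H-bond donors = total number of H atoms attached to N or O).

Donors: find every N or O and count the H atoms it carries.
  atom 1 (O): bond orders sum to 2 → 0 H
  atom 7 (O): bond orders sum to 2 → 0 H
  atom 8 (O): bond orders sum to 2 → 0 H
  atom 11 (O): bond orders sum to 1 → 1 H
  atom 12 (N): bond orders sum to 2 → 1 H
  atom 14 (N): bond orders sum to 1 → 2 H
Lipinski HBD = 4.

4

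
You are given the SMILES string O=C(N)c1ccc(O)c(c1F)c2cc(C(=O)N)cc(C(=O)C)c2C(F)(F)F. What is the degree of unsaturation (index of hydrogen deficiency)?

11

Molecular formula: C17H12F4N2O4.
DoU = (2C + 2 + N − H − X) / 2, where X is the halogen count and O/S are ignored.
    = (2·17 + 2 + 2 − 12 − 4) / 2 = 22 / 2 = 11.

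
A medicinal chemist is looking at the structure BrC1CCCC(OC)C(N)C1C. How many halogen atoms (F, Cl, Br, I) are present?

Halogen atoms appear at heavy-atom position 1 (1×Br).
Other groups present: 1 ether, 1 primary amine.
Halogen count: 1.

1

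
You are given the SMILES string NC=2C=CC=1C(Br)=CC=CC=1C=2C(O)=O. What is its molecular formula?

Walk through each heavy atom and fill implicit hydrogens from standard valence (C 4, N 3, O 2, S 2, halogen 1):
  atom 1: N, bond orders sum to 1 (valence 3) → 2 H
  atom 2: C, bond orders sum to 4 (valence 4) → 0 H
  atom 3: C, bond orders sum to 3 (valence 4) → 1 H
  atom 4: C, bond orders sum to 3 (valence 4) → 1 H
  atom 5: C, bond orders sum to 4 (valence 4) → 0 H
  atom 6: C, bond orders sum to 4 (valence 4) → 0 H
  atom 7: Br (halogen, monovalent) → 0 H
  atom 8: C, bond orders sum to 3 (valence 4) → 1 H
  atom 9: C, bond orders sum to 3 (valence 4) → 1 H
  atom 10: C, bond orders sum to 3 (valence 4) → 1 H
  atom 11: C, bond orders sum to 4 (valence 4) → 0 H
  atom 12: C, bond orders sum to 4 (valence 4) → 0 H
  atom 13: C, bond orders sum to 4 (valence 4) → 0 H
  atom 14: O, bond orders sum to 1 (valence 2) → 1 H
  atom 15: O, bond orders sum to 2 (valence 2) → 0 H
Totals → C:11, H:8, Br:1, N:1, O:2.

C11H8BrNO2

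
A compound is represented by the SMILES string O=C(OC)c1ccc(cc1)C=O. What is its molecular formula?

C9H8O3

Walk through each heavy atom and fill implicit hydrogens from standard valence (C 4, N 3, O 2, S 2, halogen 1); for lowercase aromatic atoms, an aromatic c carries 1 H when it has two neighbours and 0 H with three, and aromatic n carries 0 H:
  atom 1: O, bond orders sum to 2 (valence 2) → 0 H
  atom 2: C, bond orders sum to 4 (valence 4) → 0 H
  atom 3: O, bond orders sum to 2 (valence 2) → 0 H
  atom 4: C, bond orders sum to 1 (valence 4) → 3 H
  atom 5: aromatic c, 3 neighbours → 0 H
  atom 6: aromatic c, 2 neighbours → 1 H
  atom 7: aromatic c, 2 neighbours → 1 H
  atom 8: aromatic c, 3 neighbours → 0 H
  atom 9: aromatic c, 2 neighbours → 1 H
  atom 10: aromatic c, 2 neighbours → 1 H
  atom 11: C, bond orders sum to 3 (valence 4) → 1 H
  atom 12: O, bond orders sum to 2 (valence 2) → 0 H
Totals → C:9, H:8, O:3.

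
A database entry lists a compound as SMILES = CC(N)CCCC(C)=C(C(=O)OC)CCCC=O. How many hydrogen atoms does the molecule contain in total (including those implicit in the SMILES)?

25

Walk through each heavy atom and fill implicit hydrogens from standard valence (C 4, N 3, O 2, S 2, halogen 1):
  atom 1: C, bond orders sum to 1 (valence 4) → 3 H
  atom 2: C, bond orders sum to 3 (valence 4) → 1 H
  atom 3: N, bond orders sum to 1 (valence 3) → 2 H
  atom 4: C, bond orders sum to 2 (valence 4) → 2 H
  atom 5: C, bond orders sum to 2 (valence 4) → 2 H
  atom 6: C, bond orders sum to 2 (valence 4) → 2 H
  atom 7: C, bond orders sum to 4 (valence 4) → 0 H
  atom 8: C, bond orders sum to 1 (valence 4) → 3 H
  atom 9: C, bond orders sum to 4 (valence 4) → 0 H
  atom 10: C, bond orders sum to 4 (valence 4) → 0 H
  atom 11: O, bond orders sum to 2 (valence 2) → 0 H
  atom 12: O, bond orders sum to 2 (valence 2) → 0 H
  atom 13: C, bond orders sum to 1 (valence 4) → 3 H
  atom 14: C, bond orders sum to 2 (valence 4) → 2 H
  atom 15: C, bond orders sum to 2 (valence 4) → 2 H
  atom 16: C, bond orders sum to 2 (valence 4) → 2 H
  atom 17: C, bond orders sum to 3 (valence 4) → 1 H
  atom 18: O, bond orders sum to 2 (valence 2) → 0 H
Total hydrogens: 25.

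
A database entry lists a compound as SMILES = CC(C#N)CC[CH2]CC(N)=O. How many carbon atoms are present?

8

Count every carbon token in the SMILES (each C, including those in ring-closure positions and inside branches).
Carbon count: 8.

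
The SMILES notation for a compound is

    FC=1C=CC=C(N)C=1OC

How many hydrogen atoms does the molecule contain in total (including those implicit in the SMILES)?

Walk through each heavy atom and fill implicit hydrogens from standard valence (C 4, N 3, O 2, S 2, halogen 1):
  atom 1: F (halogen, monovalent) → 0 H
  atom 2: C, bond orders sum to 4 (valence 4) → 0 H
  atom 3: C, bond orders sum to 3 (valence 4) → 1 H
  atom 4: C, bond orders sum to 3 (valence 4) → 1 H
  atom 5: C, bond orders sum to 3 (valence 4) → 1 H
  atom 6: C, bond orders sum to 4 (valence 4) → 0 H
  atom 7: N, bond orders sum to 1 (valence 3) → 2 H
  atom 8: C, bond orders sum to 4 (valence 4) → 0 H
  atom 9: O, bond orders sum to 2 (valence 2) → 0 H
  atom 10: C, bond orders sum to 1 (valence 4) → 3 H
Total hydrogens: 8.

8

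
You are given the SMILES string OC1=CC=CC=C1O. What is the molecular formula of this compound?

Walk through each heavy atom and fill implicit hydrogens from standard valence (C 4, N 3, O 2, S 2, halogen 1):
  atom 1: O, bond orders sum to 1 (valence 2) → 1 H
  atom 2: C, bond orders sum to 4 (valence 4) → 0 H
  atom 3: C, bond orders sum to 3 (valence 4) → 1 H
  atom 4: C, bond orders sum to 3 (valence 4) → 1 H
  atom 5: C, bond orders sum to 3 (valence 4) → 1 H
  atom 6: C, bond orders sum to 3 (valence 4) → 1 H
  atom 7: C, bond orders sum to 4 (valence 4) → 0 H
  atom 8: O, bond orders sum to 1 (valence 2) → 1 H
Totals → C:6, H:6, O:2.
In Hill order: C6H6O2.

C6H6O2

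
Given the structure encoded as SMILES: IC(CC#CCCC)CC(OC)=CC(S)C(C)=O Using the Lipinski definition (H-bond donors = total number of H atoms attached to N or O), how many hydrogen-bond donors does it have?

Donors: find every N or O and count the H atoms it carries.
  atom 11 (O): bond orders sum to 2 → 0 H
  atom 18 (O): bond orders sum to 2 → 0 H
Lipinski HBD = 0.

0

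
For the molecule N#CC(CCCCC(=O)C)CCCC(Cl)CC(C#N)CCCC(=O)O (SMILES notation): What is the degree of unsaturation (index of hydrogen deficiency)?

Molecular formula: C19H29ClN2O3.
DoU = (2C + 2 + N − H − X) / 2, where X is the halogen count and O/S are ignored.
    = (2·19 + 2 + 2 − 29 − 1) / 2 = 12 / 2 = 6.

6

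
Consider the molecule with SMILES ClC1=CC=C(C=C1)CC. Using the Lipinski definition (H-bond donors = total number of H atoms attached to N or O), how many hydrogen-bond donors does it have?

Donors: find every N or O and count the H atoms it carries.
  (no N or O atoms present)
Lipinski HBD = 0.

0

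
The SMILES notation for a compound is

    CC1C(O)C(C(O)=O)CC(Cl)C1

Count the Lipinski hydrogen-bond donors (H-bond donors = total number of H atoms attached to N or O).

2

Donors: find every N or O and count the H atoms it carries.
  atom 4 (O): bond orders sum to 1 → 1 H
  atom 7 (O): bond orders sum to 1 → 1 H
  atom 8 (O): bond orders sum to 2 → 0 H
Lipinski HBD = 2.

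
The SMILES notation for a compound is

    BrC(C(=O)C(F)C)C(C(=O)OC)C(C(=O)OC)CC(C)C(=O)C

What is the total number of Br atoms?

1

Scan the SMILES for Br atoms (remember two-letter symbols like Cl and Br are single atoms).
Bromine count: 1.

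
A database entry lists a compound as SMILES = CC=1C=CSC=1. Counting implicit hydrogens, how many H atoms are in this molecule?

Walk through each heavy atom and fill implicit hydrogens from standard valence (C 4, N 3, O 2, S 2, halogen 1):
  atom 1: C, bond orders sum to 1 (valence 4) → 3 H
  atom 2: C, bond orders sum to 4 (valence 4) → 0 H
  atom 3: C, bond orders sum to 3 (valence 4) → 1 H
  atom 4: C, bond orders sum to 3 (valence 4) → 1 H
  atom 5: S, bond orders sum to 2 (valence 2) → 0 H
  atom 6: C, bond orders sum to 3 (valence 4) → 1 H
Total hydrogens: 6.

6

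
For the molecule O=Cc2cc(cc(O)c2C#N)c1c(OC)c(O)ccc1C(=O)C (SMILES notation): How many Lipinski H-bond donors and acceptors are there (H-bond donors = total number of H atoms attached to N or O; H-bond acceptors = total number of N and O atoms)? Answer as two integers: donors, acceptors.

2, 6

Donors: find every N or O and count the H atoms it carries.
  atom 1 (O): bond orders sum to 2 → 0 H
  atom 8 (O): bond orders sum to 1 → 1 H
  atom 11 (N): bond orders sum to 3 → 0 H
  atom 14 (O): bond orders sum to 2 → 0 H
  atom 17 (O): bond orders sum to 1 → 1 H
  atom 22 (O): bond orders sum to 2 → 0 H
Lipinski HBD = 2.
Acceptors: N atoms = 1, O atoms = 5 → HBA = 6.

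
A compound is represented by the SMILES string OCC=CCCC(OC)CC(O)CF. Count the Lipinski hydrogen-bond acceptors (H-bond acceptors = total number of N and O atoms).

N atoms: 0; O atoms: 3.
Lipinski HBA = 0 + 3 = 3.

3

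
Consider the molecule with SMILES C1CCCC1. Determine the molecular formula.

Walk through each heavy atom and fill implicit hydrogens from standard valence (C 4, N 3, O 2, S 2, halogen 1):
  atom 1: C, bond orders sum to 2 (valence 4) → 2 H
  atom 2: C, bond orders sum to 2 (valence 4) → 2 H
  atom 3: C, bond orders sum to 2 (valence 4) → 2 H
  atom 4: C, bond orders sum to 2 (valence 4) → 2 H
  atom 5: C, bond orders sum to 2 (valence 4) → 2 H
Totals → C:5, H:10.

C5H10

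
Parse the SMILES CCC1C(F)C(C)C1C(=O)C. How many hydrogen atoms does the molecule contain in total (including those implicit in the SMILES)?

Walk through each heavy atom and fill implicit hydrogens from standard valence (C 4, N 3, O 2, S 2, halogen 1):
  atom 1: C, bond orders sum to 1 (valence 4) → 3 H
  atom 2: C, bond orders sum to 2 (valence 4) → 2 H
  atom 3: C, bond orders sum to 3 (valence 4) → 1 H
  atom 4: C, bond orders sum to 3 (valence 4) → 1 H
  atom 5: F (halogen, monovalent) → 0 H
  atom 6: C, bond orders sum to 3 (valence 4) → 1 H
  atom 7: C, bond orders sum to 1 (valence 4) → 3 H
  atom 8: C, bond orders sum to 3 (valence 4) → 1 H
  atom 9: C, bond orders sum to 4 (valence 4) → 0 H
  atom 10: O, bond orders sum to 2 (valence 2) → 0 H
  atom 11: C, bond orders sum to 1 (valence 4) → 3 H
Total hydrogens: 15.

15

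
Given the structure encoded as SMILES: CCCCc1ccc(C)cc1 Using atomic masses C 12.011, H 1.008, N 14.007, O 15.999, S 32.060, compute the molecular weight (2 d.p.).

148.25 g/mol

First, the molecular formula is C11H16 (counting implicit H from valence).
  C: 11 × 12.011 = 132.121
  H: 16 × 1.008 = 16.128
Sum: 11×12.011 + 16×1.008 = 148.249 → 148.25 g/mol.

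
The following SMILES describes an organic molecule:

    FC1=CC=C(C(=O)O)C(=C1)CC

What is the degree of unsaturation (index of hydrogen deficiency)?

Degree of unsaturation = (number of rings) + (number of π bonds).
Ring closures in the SMILES: 1.
π bonds: 4 double bonds (each 1 DoU) → 4 DoU from unsaturation.
Total DoU = 1 + 4 = 5.

5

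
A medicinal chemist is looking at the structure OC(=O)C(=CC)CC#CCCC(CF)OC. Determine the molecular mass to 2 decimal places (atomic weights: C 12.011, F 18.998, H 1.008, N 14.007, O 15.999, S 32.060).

First, the molecular formula is C12H17FO3 (counting implicit H from valence).
  C: 12 × 12.011 = 144.132
  F: 1 × 18.998 = 18.998
  H: 17 × 1.008 = 17.136
  O: 3 × 15.999 = 47.997
Sum: 12×12.011 + 1×18.998 + 17×1.008 + 3×15.999 = 228.263 → 228.26 g/mol.

228.26 g/mol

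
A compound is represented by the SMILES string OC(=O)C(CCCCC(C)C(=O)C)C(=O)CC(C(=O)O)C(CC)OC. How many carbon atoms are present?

Count every carbon token in the SMILES (each C, including those in ring-closure positions and inside branches).
Carbon count: 18.

18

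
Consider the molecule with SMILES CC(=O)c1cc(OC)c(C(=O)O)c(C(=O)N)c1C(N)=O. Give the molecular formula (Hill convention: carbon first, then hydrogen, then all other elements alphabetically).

C12H12N2O6

Walk through each heavy atom and fill implicit hydrogens from standard valence (C 4, N 3, O 2, S 2, halogen 1); for lowercase aromatic atoms, an aromatic c carries 1 H when it has two neighbours and 0 H with three, and aromatic n carries 0 H:
  atom 1: C, bond orders sum to 1 (valence 4) → 3 H
  atom 2: C, bond orders sum to 4 (valence 4) → 0 H
  atom 3: O, bond orders sum to 2 (valence 2) → 0 H
  atom 4: aromatic c, 3 neighbours → 0 H
  atom 5: aromatic c, 2 neighbours → 1 H
  atom 6: aromatic c, 3 neighbours → 0 H
  atom 7: O, bond orders sum to 2 (valence 2) → 0 H
  atom 8: C, bond orders sum to 1 (valence 4) → 3 H
  atom 9: aromatic c, 3 neighbours → 0 H
  atom 10: C, bond orders sum to 4 (valence 4) → 0 H
  atom 11: O, bond orders sum to 2 (valence 2) → 0 H
  atom 12: O, bond orders sum to 1 (valence 2) → 1 H
  atom 13: aromatic c, 3 neighbours → 0 H
  atom 14: C, bond orders sum to 4 (valence 4) → 0 H
  atom 15: O, bond orders sum to 2 (valence 2) → 0 H
  atom 16: N, bond orders sum to 1 (valence 3) → 2 H
  atom 17: aromatic c, 3 neighbours → 0 H
  atom 18: C, bond orders sum to 4 (valence 4) → 0 H
  atom 19: N, bond orders sum to 1 (valence 3) → 2 H
  atom 20: O, bond orders sum to 2 (valence 2) → 0 H
Totals → C:12, H:12, N:2, O:6.
In Hill order: C12H12N2O6.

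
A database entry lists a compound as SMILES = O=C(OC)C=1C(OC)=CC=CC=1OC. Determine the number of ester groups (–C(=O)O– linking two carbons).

1

The ester motif appears at heavy-atom position 2 in the SMILES.
Other groups present: 2 ether.
Ester count: 1.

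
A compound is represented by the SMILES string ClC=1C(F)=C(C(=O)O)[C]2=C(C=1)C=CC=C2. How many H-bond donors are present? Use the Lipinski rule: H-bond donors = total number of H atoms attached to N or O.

1

Donors: find every N or O and count the H atoms it carries.
  atom 7 (O): bond orders sum to 2 → 0 H
  atom 8 (O): bond orders sum to 1 → 1 H
Lipinski HBD = 1.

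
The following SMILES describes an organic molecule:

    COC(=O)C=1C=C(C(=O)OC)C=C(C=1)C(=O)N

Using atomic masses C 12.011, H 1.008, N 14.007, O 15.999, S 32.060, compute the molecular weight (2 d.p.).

237.21 g/mol

First, the molecular formula is C11H11NO5 (counting implicit H from valence).
  C: 11 × 12.011 = 132.121
  H: 11 × 1.008 = 11.088
  N: 1 × 14.007 = 14.007
  O: 5 × 15.999 = 79.995
Sum: 11×12.011 + 11×1.008 + 1×14.007 + 5×15.999 = 237.211 → 237.21 g/mol.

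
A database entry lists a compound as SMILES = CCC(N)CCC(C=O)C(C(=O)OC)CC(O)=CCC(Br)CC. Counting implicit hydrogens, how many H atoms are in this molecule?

30

Walk through each heavy atom and fill implicit hydrogens from standard valence (C 4, N 3, O 2, S 2, halogen 1):
  atom 1: C, bond orders sum to 1 (valence 4) → 3 H
  atom 2: C, bond orders sum to 2 (valence 4) → 2 H
  atom 3: C, bond orders sum to 3 (valence 4) → 1 H
  atom 4: N, bond orders sum to 1 (valence 3) → 2 H
  atom 5: C, bond orders sum to 2 (valence 4) → 2 H
  atom 6: C, bond orders sum to 2 (valence 4) → 2 H
  atom 7: C, bond orders sum to 3 (valence 4) → 1 H
  atom 8: C, bond orders sum to 3 (valence 4) → 1 H
  atom 9: O, bond orders sum to 2 (valence 2) → 0 H
  atom 10: C, bond orders sum to 3 (valence 4) → 1 H
  atom 11: C, bond orders sum to 4 (valence 4) → 0 H
  atom 12: O, bond orders sum to 2 (valence 2) → 0 H
  atom 13: O, bond orders sum to 2 (valence 2) → 0 H
  atom 14: C, bond orders sum to 1 (valence 4) → 3 H
  atom 15: C, bond orders sum to 2 (valence 4) → 2 H
  atom 16: C, bond orders sum to 4 (valence 4) → 0 H
  atom 17: O, bond orders sum to 1 (valence 2) → 1 H
  atom 18: C, bond orders sum to 3 (valence 4) → 1 H
  atom 19: C, bond orders sum to 2 (valence 4) → 2 H
  atom 20: C, bond orders sum to 3 (valence 4) → 1 H
  atom 21: Br (halogen, monovalent) → 0 H
  atom 22: C, bond orders sum to 2 (valence 4) → 2 H
  atom 23: C, bond orders sum to 1 (valence 4) → 3 H
Total hydrogens: 30.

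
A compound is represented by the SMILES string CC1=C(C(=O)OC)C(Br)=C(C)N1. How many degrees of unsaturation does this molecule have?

4

Molecular formula: C8H10BrNO2.
DoU = (2C + 2 + N − H − X) / 2, where X is the halogen count and O/S are ignored.
    = (2·8 + 2 + 1 − 10 − 1) / 2 = 8 / 2 = 4.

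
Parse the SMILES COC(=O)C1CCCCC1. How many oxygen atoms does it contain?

Scan the SMILES for O atoms (remember two-letter symbols like Cl and Br are single atoms).
Oxygen count: 2.

2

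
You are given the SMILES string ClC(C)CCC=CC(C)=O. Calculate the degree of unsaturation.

Degree of unsaturation = (number of rings) + (number of π bonds).
Ring closures in the SMILES: 0.
π bonds: 2 double bonds (each 1 DoU) → 2 DoU from unsaturation.
Total DoU = 0 + 2 = 2.

2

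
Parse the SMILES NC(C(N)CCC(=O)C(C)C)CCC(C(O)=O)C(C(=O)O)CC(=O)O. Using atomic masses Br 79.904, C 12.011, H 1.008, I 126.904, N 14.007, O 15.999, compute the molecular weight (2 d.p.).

360.41 g/mol

First, the molecular formula is C16H28N2O7 (counting implicit H from valence).
  C: 16 × 12.011 = 192.176
  H: 28 × 1.008 = 28.224
  N: 2 × 14.007 = 28.014
  O: 7 × 15.999 = 111.993
Sum: 16×12.011 + 28×1.008 + 2×14.007 + 7×15.999 = 360.407 → 360.41 g/mol.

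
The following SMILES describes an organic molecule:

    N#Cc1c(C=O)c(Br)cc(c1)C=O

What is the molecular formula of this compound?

Walk through each heavy atom and fill implicit hydrogens from standard valence (C 4, N 3, O 2, S 2, halogen 1); for lowercase aromatic atoms, an aromatic c carries 1 H when it has two neighbours and 0 H with three, and aromatic n carries 0 H:
  atom 1: N, bond orders sum to 3 (valence 3) → 0 H
  atom 2: C, bond orders sum to 4 (valence 4) → 0 H
  atom 3: aromatic c, 3 neighbours → 0 H
  atom 4: aromatic c, 3 neighbours → 0 H
  atom 5: C, bond orders sum to 3 (valence 4) → 1 H
  atom 6: O, bond orders sum to 2 (valence 2) → 0 H
  atom 7: aromatic c, 3 neighbours → 0 H
  atom 8: Br (halogen, monovalent) → 0 H
  atom 9: aromatic c, 2 neighbours → 1 H
  atom 10: aromatic c, 3 neighbours → 0 H
  atom 11: aromatic c, 2 neighbours → 1 H
  atom 12: C, bond orders sum to 3 (valence 4) → 1 H
  atom 13: O, bond orders sum to 2 (valence 2) → 0 H
Totals → C:9, H:4, Br:1, N:1, O:2.

C9H4BrNO2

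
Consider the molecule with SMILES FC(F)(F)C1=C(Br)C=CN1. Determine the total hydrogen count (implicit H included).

Walk through each heavy atom and fill implicit hydrogens from standard valence (C 4, N 3, O 2, S 2, halogen 1):
  atom 1: F (halogen, monovalent) → 0 H
  atom 2: C, bond orders sum to 4 (valence 4) → 0 H
  atom 3: F (halogen, monovalent) → 0 H
  atom 4: F (halogen, monovalent) → 0 H
  atom 5: C, bond orders sum to 4 (valence 4) → 0 H
  atom 6: C, bond orders sum to 4 (valence 4) → 0 H
  atom 7: Br (halogen, monovalent) → 0 H
  atom 8: C, bond orders sum to 3 (valence 4) → 1 H
  atom 9: C, bond orders sum to 3 (valence 4) → 1 H
  atom 10: N, bond orders sum to 2 (valence 3) → 1 H
Total hydrogens: 3.

3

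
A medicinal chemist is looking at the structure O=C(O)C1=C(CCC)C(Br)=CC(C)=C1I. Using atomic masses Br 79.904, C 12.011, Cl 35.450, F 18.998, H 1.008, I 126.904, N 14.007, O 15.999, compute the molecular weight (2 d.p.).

383.02 g/mol

First, the molecular formula is C11H12BrIO2 (counting implicit H from valence).
  Br: 1 × 79.904 = 79.904
  C: 11 × 12.011 = 132.121
  H: 12 × 1.008 = 12.096
  I: 1 × 126.904 = 126.904
  O: 2 × 15.999 = 31.998
Sum: 1×79.904 + 11×12.011 + 12×1.008 + 1×126.904 + 2×15.999 = 383.023 → 383.02 g/mol.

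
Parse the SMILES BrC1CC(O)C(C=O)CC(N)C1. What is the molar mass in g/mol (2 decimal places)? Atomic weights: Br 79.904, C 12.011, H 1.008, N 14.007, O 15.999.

236.11 g/mol

First, the molecular formula is C8H14BrNO2 (counting implicit H from valence).
  Br: 1 × 79.904 = 79.904
  C: 8 × 12.011 = 96.088
  H: 14 × 1.008 = 14.112
  N: 1 × 14.007 = 14.007
  O: 2 × 15.999 = 31.998
Sum: 1×79.904 + 8×12.011 + 14×1.008 + 1×14.007 + 2×15.999 = 236.109 → 236.11 g/mol.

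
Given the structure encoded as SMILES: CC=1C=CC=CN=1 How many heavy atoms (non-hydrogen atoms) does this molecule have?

7

Every atom symbol written in the SMILES (organic subset) is one heavy atom; implicit H are not written.
Heavy atoms by element → C:6, N:1.
Total: 7.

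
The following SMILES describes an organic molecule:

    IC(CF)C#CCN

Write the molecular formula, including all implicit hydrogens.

C5H7FIN

Walk through each heavy atom and fill implicit hydrogens from standard valence (C 4, N 3, O 2, S 2, halogen 1):
  atom 1: I (halogen, monovalent) → 0 H
  atom 2: C, bond orders sum to 3 (valence 4) → 1 H
  atom 3: C, bond orders sum to 2 (valence 4) → 2 H
  atom 4: F (halogen, monovalent) → 0 H
  atom 5: C, bond orders sum to 4 (valence 4) → 0 H
  atom 6: C, bond orders sum to 4 (valence 4) → 0 H
  atom 7: C, bond orders sum to 2 (valence 4) → 2 H
  atom 8: N, bond orders sum to 1 (valence 3) → 2 H
Totals → C:5, H:7, F:1, I:1, N:1.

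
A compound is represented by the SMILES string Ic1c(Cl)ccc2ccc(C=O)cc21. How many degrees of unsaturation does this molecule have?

8

Molecular formula: C11H6ClIO.
DoU = (2C + 2 + N − H − X) / 2, where X is the halogen count and O/S are ignored.
    = (2·11 + 2 + 0 − 6 − 2) / 2 = 16 / 2 = 8.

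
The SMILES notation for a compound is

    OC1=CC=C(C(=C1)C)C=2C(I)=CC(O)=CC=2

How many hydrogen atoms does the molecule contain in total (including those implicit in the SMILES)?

11

Walk through each heavy atom and fill implicit hydrogens from standard valence (C 4, N 3, O 2, S 2, halogen 1):
  atom 1: O, bond orders sum to 1 (valence 2) → 1 H
  atom 2: C, bond orders sum to 4 (valence 4) → 0 H
  atom 3: C, bond orders sum to 3 (valence 4) → 1 H
  atom 4: C, bond orders sum to 3 (valence 4) → 1 H
  atom 5: C, bond orders sum to 4 (valence 4) → 0 H
  atom 6: C, bond orders sum to 4 (valence 4) → 0 H
  atom 7: C, bond orders sum to 3 (valence 4) → 1 H
  atom 8: C, bond orders sum to 1 (valence 4) → 3 H
  atom 9: C, bond orders sum to 4 (valence 4) → 0 H
  atom 10: C, bond orders sum to 4 (valence 4) → 0 H
  atom 11: I (halogen, monovalent) → 0 H
  atom 12: C, bond orders sum to 3 (valence 4) → 1 H
  atom 13: C, bond orders sum to 4 (valence 4) → 0 H
  atom 14: O, bond orders sum to 1 (valence 2) → 1 H
  atom 15: C, bond orders sum to 3 (valence 4) → 1 H
  atom 16: C, bond orders sum to 3 (valence 4) → 1 H
Total hydrogens: 11.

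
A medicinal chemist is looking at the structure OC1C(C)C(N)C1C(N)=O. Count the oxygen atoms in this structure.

2

Scan the SMILES for O atoms (remember two-letter symbols like Cl and Br are single atoms).
Oxygen count: 2.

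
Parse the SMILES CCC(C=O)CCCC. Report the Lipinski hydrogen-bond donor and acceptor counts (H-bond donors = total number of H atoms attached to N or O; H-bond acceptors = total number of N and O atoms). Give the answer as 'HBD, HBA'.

0, 1

Donors: find every N or O and count the H atoms it carries.
  atom 5 (O): bond orders sum to 2 → 0 H
Lipinski HBD = 0.
Acceptors: N atoms = 0, O atoms = 1 → HBA = 1.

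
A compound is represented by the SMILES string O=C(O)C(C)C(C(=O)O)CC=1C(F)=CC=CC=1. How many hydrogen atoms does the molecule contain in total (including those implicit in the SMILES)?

Walk through each heavy atom and fill implicit hydrogens from standard valence (C 4, N 3, O 2, S 2, halogen 1):
  atom 1: O, bond orders sum to 2 (valence 2) → 0 H
  atom 2: C, bond orders sum to 4 (valence 4) → 0 H
  atom 3: O, bond orders sum to 1 (valence 2) → 1 H
  atom 4: C, bond orders sum to 3 (valence 4) → 1 H
  atom 5: C, bond orders sum to 1 (valence 4) → 3 H
  atom 6: C, bond orders sum to 3 (valence 4) → 1 H
  atom 7: C, bond orders sum to 4 (valence 4) → 0 H
  atom 8: O, bond orders sum to 2 (valence 2) → 0 H
  atom 9: O, bond orders sum to 1 (valence 2) → 1 H
  atom 10: C, bond orders sum to 2 (valence 4) → 2 H
  atom 11: C, bond orders sum to 4 (valence 4) → 0 H
  atom 12: C, bond orders sum to 4 (valence 4) → 0 H
  atom 13: F (halogen, monovalent) → 0 H
  atom 14: C, bond orders sum to 3 (valence 4) → 1 H
  atom 15: C, bond orders sum to 3 (valence 4) → 1 H
  atom 16: C, bond orders sum to 3 (valence 4) → 1 H
  atom 17: C, bond orders sum to 3 (valence 4) → 1 H
Total hydrogens: 13.

13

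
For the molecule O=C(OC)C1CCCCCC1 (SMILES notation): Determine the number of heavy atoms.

11

Every atom symbol written in the SMILES (organic subset) is one heavy atom; implicit H are not written.
Heavy atoms by element → C:9, O:2.
Total: 11.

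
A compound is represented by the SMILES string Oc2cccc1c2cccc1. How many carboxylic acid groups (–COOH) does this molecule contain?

Scan the SMILES for the carboxylic acid motif — none present.
Groups that are present: 1 hydroxyl.

0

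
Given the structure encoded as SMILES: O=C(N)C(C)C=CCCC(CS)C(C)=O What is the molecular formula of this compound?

Walk through each heavy atom and fill implicit hydrogens from standard valence (C 4, N 3, O 2, S 2, halogen 1):
  atom 1: O, bond orders sum to 2 (valence 2) → 0 H
  atom 2: C, bond orders sum to 4 (valence 4) → 0 H
  atom 3: N, bond orders sum to 1 (valence 3) → 2 H
  atom 4: C, bond orders sum to 3 (valence 4) → 1 H
  atom 5: C, bond orders sum to 1 (valence 4) → 3 H
  atom 6: C, bond orders sum to 3 (valence 4) → 1 H
  atom 7: C, bond orders sum to 3 (valence 4) → 1 H
  atom 8: C, bond orders sum to 2 (valence 4) → 2 H
  atom 9: C, bond orders sum to 2 (valence 4) → 2 H
  atom 10: C, bond orders sum to 3 (valence 4) → 1 H
  atom 11: C, bond orders sum to 2 (valence 4) → 2 H
  atom 12: S, bond orders sum to 1 (valence 2) → 1 H
  atom 13: C, bond orders sum to 4 (valence 4) → 0 H
  atom 14: C, bond orders sum to 1 (valence 4) → 3 H
  atom 15: O, bond orders sum to 2 (valence 2) → 0 H
Totals → C:11, H:19, N:1, O:2, S:1.

C11H19NO2S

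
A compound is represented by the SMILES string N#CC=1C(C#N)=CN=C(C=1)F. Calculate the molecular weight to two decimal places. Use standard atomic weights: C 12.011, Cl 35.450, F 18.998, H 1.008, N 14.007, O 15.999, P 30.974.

147.11 g/mol

First, the molecular formula is C7H2FN3 (counting implicit H from valence).
  C: 7 × 12.011 = 84.077
  F: 1 × 18.998 = 18.998
  H: 2 × 1.008 = 2.016
  N: 3 × 14.007 = 42.021
Sum: 7×12.011 + 1×18.998 + 2×1.008 + 3×14.007 = 147.112 → 147.11 g/mol.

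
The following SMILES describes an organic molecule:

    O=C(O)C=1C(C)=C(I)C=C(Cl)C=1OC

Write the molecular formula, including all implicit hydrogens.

Walk through each heavy atom and fill implicit hydrogens from standard valence (C 4, N 3, O 2, S 2, halogen 1):
  atom 1: O, bond orders sum to 2 (valence 2) → 0 H
  atom 2: C, bond orders sum to 4 (valence 4) → 0 H
  atom 3: O, bond orders sum to 1 (valence 2) → 1 H
  atom 4: C, bond orders sum to 4 (valence 4) → 0 H
  atom 5: C, bond orders sum to 4 (valence 4) → 0 H
  atom 6: C, bond orders sum to 1 (valence 4) → 3 H
  atom 7: C, bond orders sum to 4 (valence 4) → 0 H
  atom 8: I (halogen, monovalent) → 0 H
  atom 9: C, bond orders sum to 3 (valence 4) → 1 H
  atom 10: C, bond orders sum to 4 (valence 4) → 0 H
  atom 11: Cl (halogen, monovalent) → 0 H
  atom 12: C, bond orders sum to 4 (valence 4) → 0 H
  atom 13: O, bond orders sum to 2 (valence 2) → 0 H
  atom 14: C, bond orders sum to 1 (valence 4) → 3 H
Totals → C:9, H:8, Cl:1, I:1, O:3.
In Hill order: C9H8ClIO3.

C9H8ClIO3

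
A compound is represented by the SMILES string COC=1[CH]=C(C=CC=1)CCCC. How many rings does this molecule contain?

1

In SMILES, each pair of matching ring-closure digits denotes one ring-closing bond; the number of such bonds equals the number of independent rings.
Ring-closure bonds here: 1.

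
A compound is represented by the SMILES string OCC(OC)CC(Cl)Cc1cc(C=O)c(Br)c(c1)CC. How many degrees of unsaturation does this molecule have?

Molecular formula: C15H20BrClO3.
DoU = (2C + 2 + N − H − X) / 2, where X is the halogen count and O/S are ignored.
    = (2·15 + 2 + 0 − 20 − 2) / 2 = 10 / 2 = 5.

5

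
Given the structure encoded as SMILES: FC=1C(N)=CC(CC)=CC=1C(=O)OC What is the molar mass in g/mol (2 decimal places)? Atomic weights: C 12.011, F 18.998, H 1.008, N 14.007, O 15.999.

First, the molecular formula is C10H12FNO2 (counting implicit H from valence).
  C: 10 × 12.011 = 120.110
  F: 1 × 18.998 = 18.998
  H: 12 × 1.008 = 12.096
  N: 1 × 14.007 = 14.007
  O: 2 × 15.999 = 31.998
Sum: 10×12.011 + 1×18.998 + 12×1.008 + 1×14.007 + 2×15.999 = 197.209 → 197.21 g/mol.

197.21 g/mol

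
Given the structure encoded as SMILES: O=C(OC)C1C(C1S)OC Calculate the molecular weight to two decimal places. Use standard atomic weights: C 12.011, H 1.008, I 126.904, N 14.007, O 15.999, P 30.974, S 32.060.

First, the molecular formula is C6H10O3S (counting implicit H from valence).
  C: 6 × 12.011 = 72.066
  H: 10 × 1.008 = 10.080
  O: 3 × 15.999 = 47.997
  S: 1 × 32.060 = 32.060
Sum: 6×12.011 + 10×1.008 + 3×15.999 + 1×32.060 = 162.203 → 162.20 g/mol.

162.20 g/mol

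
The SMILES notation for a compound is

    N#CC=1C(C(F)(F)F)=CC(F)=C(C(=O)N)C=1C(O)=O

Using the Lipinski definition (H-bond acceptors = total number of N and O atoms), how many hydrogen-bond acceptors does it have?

5

N atoms: 2; O atoms: 3.
Lipinski HBA = 2 + 3 = 5.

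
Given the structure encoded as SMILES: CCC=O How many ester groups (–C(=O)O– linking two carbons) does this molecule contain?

Scan the SMILES for the ester motif — none present.
Groups that are present: 1 aldehyde.

0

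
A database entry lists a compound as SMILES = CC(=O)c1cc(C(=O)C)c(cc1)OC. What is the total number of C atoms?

Count every carbon token in the SMILES (each C, including those in ring-closure positions and inside branches).
Carbon count: 11.

11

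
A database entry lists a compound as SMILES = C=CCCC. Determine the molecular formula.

C5H10

Walk through each heavy atom and fill implicit hydrogens from standard valence (C 4, N 3, O 2, S 2, halogen 1):
  atom 1: C, bond orders sum to 2 (valence 4) → 2 H
  atom 2: C, bond orders sum to 3 (valence 4) → 1 H
  atom 3: C, bond orders sum to 2 (valence 4) → 2 H
  atom 4: C, bond orders sum to 2 (valence 4) → 2 H
  atom 5: C, bond orders sum to 1 (valence 4) → 3 H
Totals → C:5, H:10.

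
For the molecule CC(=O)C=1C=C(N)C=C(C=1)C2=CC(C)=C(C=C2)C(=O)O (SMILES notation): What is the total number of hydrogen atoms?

15

Walk through each heavy atom and fill implicit hydrogens from standard valence (C 4, N 3, O 2, S 2, halogen 1):
  atom 1: C, bond orders sum to 1 (valence 4) → 3 H
  atom 2: C, bond orders sum to 4 (valence 4) → 0 H
  atom 3: O, bond orders sum to 2 (valence 2) → 0 H
  atom 4: C, bond orders sum to 4 (valence 4) → 0 H
  atom 5: C, bond orders sum to 3 (valence 4) → 1 H
  atom 6: C, bond orders sum to 4 (valence 4) → 0 H
  atom 7: N, bond orders sum to 1 (valence 3) → 2 H
  atom 8: C, bond orders sum to 3 (valence 4) → 1 H
  atom 9: C, bond orders sum to 4 (valence 4) → 0 H
  atom 10: C, bond orders sum to 3 (valence 4) → 1 H
  atom 11: C, bond orders sum to 4 (valence 4) → 0 H
  atom 12: C, bond orders sum to 3 (valence 4) → 1 H
  atom 13: C, bond orders sum to 4 (valence 4) → 0 H
  atom 14: C, bond orders sum to 1 (valence 4) → 3 H
  atom 15: C, bond orders sum to 4 (valence 4) → 0 H
  atom 16: C, bond orders sum to 3 (valence 4) → 1 H
  atom 17: C, bond orders sum to 3 (valence 4) → 1 H
  atom 18: C, bond orders sum to 4 (valence 4) → 0 H
  atom 19: O, bond orders sum to 2 (valence 2) → 0 H
  atom 20: O, bond orders sum to 1 (valence 2) → 1 H
Total hydrogens: 15.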